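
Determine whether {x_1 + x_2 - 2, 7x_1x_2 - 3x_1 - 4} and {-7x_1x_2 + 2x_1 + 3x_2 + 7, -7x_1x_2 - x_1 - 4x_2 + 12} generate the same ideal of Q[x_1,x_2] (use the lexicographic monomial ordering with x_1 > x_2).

Equality of ideals is decidable: compute both reduced Gröbner bases (unique for the ordering) and check whether they agree.
Buchberger on the first generating set:
f_1 = x_1 + x_2 - 2, LT = x_1.
f_2 = 7x_1x_2 - 3x_1 - 4, LT = x_1x_2.

S(f_1,f_2): lcm = x_1x_2. S = 3/7x_1 + x_2^2 - 2x_2 + 4/7.
  leading term x_1: subtract (3/7)·f_1 from 3/7x_1 + x_2^2 - 2x_2 + 4/7 → x_2^2 - 17/7x_2 + 10/7
  leading term x_2^2: no divisor's leading term divides it; move x_2^2 to the remainder.
  leading term x_2: no divisor's leading term divides it; move -17/7x_2 to the remainder.
  leading term 1: no divisor's leading term divides it; move 10/7 to the remainder.
  remainder x_2^2 - 17/7x_2 + 10/7 ≠ 0; add g_3 = x_2^2 - 17/7x_2 + 10/7 to the basis.

S(f_1,g_3): leading monomials are coprime, so the S-polynomial reduces to 0 (Buchberger's first criterion).
S(f_2,g_3): lcm = x_1x_2^2. S = 2x_1x_2 - 10/7x_1 - 4/7x_2.
  leading term x_1x_2: subtract (2x_2)·f_1 from 2x_1x_2 - 10/7x_1 - 4/7x_2 → -10/7x_1 - 2x_2^2 + 24/7x_2
  leading term x_1: subtract (-10/7)·f_1 from -10/7x_1 - 2x_2^2 + 24/7x_2 → -2x_2^2 + 34/7x_2 - 20/7
  leading term x_2^2: subtract (-2)·g_3 from -2x_2^2 + 34/7x_2 - 20/7 → 0
  remainder 0.

Every S-polynomial of the final basis reduces to 0, so we have a Gröbner basis.
Inter-reduce: drop elements whose leading term is divisible by another's, tail-reduce, and make monic.
Reduced Gröbner basis: {x_1 + x_2 - 2, x_2^2 - 17/7x_2 + 10/7}.

Buchberger on the second generating set:
h_1 = -7x_1x_2 + 2x_1 + 3x_2 + 7, LT = x_1x_2.
h_2 = -7x_1x_2 - x_1 - 4x_2 + 12, LT = x_1x_2.

S(h_1,h_2): lcm = x_1x_2. S = -3/7x_1 - x_2 + 5/7.
  leading term x_1: no divisor's leading term divides it; move -3/7x_1 to the remainder.
  leading term x_2: no divisor's leading term divides it; move -x_2 to the remainder.
  leading term 1: no divisor's leading term divides it; move 5/7 to the remainder.
  remainder -3/7x_1 - x_2 + 5/7 ≠ 0; add k_3 = -3/7x_1 - x_2 + 5/7 to the basis.

S(h_1,k_3): lcm = x_1x_2. S = -2/7x_1 - 7/3x_2^2 + 26/21x_2 - 1.
  leading term x_1: subtract (2/3)·k_3 from -2/7x_1 - 7/3x_2^2 + 26/21x_2 - 1 → -7/3x_2^2 + 40/21x_2 - 31/21
  leading term x_2^2: no divisor's leading term divides it; move -7/3x_2^2 to the remainder.
  leading term x_2: no divisor's leading term divides it; move 40/21x_2 to the remainder.
  leading term 1: no divisor's leading term divides it; move -31/21 to the remainder.
  remainder -7/3x_2^2 + 40/21x_2 - 31/21 ≠ 0; add k_4 = -7/3x_2^2 + 40/21x_2 - 31/21 to the basis.

S(h_2,k_3): lcm = x_1x_2. S = 1/7x_1 - 7/3x_2^2 + 47/21x_2 - 12/7.
  leading term x_1: subtract (-1/3)·k_3 from 1/7x_1 - 7/3x_2^2 + 47/21x_2 - 12/7 → -7/3x_2^2 + 40/21x_2 - 31/21
  leading term x_2^2: subtract (1)·k_4 from -7/3x_2^2 + 40/21x_2 - 31/21 → 0
  remainder 0.

S(h_1,k_4): lcm = x_1x_2^2. S = 26/49x_1x_2 - 31/49x_1 - 3/7x_2^2 - x_2.
  leading term x_1x_2: subtract (-26/343)·h_1 from 26/49x_1x_2 - 31/49x_1 - 3/7x_2^2 - x_2 → -165/343x_1 - 3/7x_2^2 - 265/343x_2 + 26/49
  leading term x_1: subtract (55/49)·k_3 from -165/343x_1 - 3/7x_2^2 - 265/343x_2 + 26/49 → -3/7x_2^2 + 120/343x_2 - 93/343
  leading term x_2^2: subtract (9/49)·k_4 from -3/7x_2^2 + 120/343x_2 - 93/343 → 0
  remainder 0.

S(h_2,k_4): lcm = x_1x_2^2. S = 47/49x_1x_2 - 31/49x_1 + 4/7x_2^2 - 12/7x_2.
  leading term x_1x_2: subtract (-47/343)·h_1 from 47/49x_1x_2 - 31/49x_1 + 4/7x_2^2 - 12/7x_2 → -123/343x_1 + 4/7x_2^2 - 447/343x_2 + 47/49
  leading term x_1: subtract (41/49)·k_3 from -123/343x_1 + 4/7x_2^2 - 447/343x_2 + 47/49 → 4/7x_2^2 - 160/343x_2 + 124/343
  leading term x_2^2: subtract (-12/49)·k_4 from 4/7x_2^2 - 160/343x_2 + 124/343 → 0
  remainder 0.

S(k_3,k_4): leading monomials are coprime, so the S-polynomial reduces to 0 (Buchberger's first criterion).
Every S-polynomial of the final basis reduces to 0, so we have a Gröbner basis.
Inter-reduce: drop elements whose leading term is divisible by another's, tail-reduce, and make monic.
Reduced Gröbner basis: {x_1 + 7/3x_2 - 5/3, x_2^2 - 40/49x_2 + 31/49}.

Since the reduced bases disagree, the two ideals are not the same.

No, the ideals differ.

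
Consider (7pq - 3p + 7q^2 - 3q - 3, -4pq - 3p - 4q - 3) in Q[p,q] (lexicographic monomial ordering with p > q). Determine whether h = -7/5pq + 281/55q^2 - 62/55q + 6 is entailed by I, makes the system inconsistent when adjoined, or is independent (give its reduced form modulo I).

Adjoining -7/5pq + 281/55q^2 - 62/55q + 6 makes the ideal the whole ring: the system is inconsistent.

First compute the reduced Gröbner basis of I by Buchberger's algorithm.
f_1 = 7pq - 3p + 7q^2 - 3q - 3, LT = pq.
f_2 = -4pq - 3p - 4q - 3, LT = pq.

S(f_1,f_2): lcm = pq. S = -33/28p + q^2 - 10/7q - 33/28.
  reduce S modulo (f_1, f_2):
  remainder -33/28p + q^2 - 10/7q - 33/28 ≠ 0; add k_3 = -33/28p + q^2 - 10/7q - 33/28 to the basis.

S(f_1,k_3): lcm = pq. S = -3/7p + 28/33q^3 - 7/33q^2 - 10/7q - 3/7.
  reduce S modulo (f_1, f_2, k_3):
  remainder 28/33q^3 - 19/33q^2 - 10/11q ≠ 0; add k_4 = 28/33q^3 - 19/33q^2 - 10/11q to the basis.

The other S-polynomials (S(f_2,k_3), S(f_1,k_4), S(f_2,k_4), S(k_3,k_4)) all reduce to 0 modulo the current basis, so we have a Gröbner basis.
Inter-reduce: drop elements whose leading term is divisible by another's, tail-reduce, and make monic.
Reduced Gröbner basis: {p - 28/33q^2 + 40/33q + 1, q^3 - 19/28q^2 - 15/14q}.
Label its elements g_1 = p - 28/33q^2 + 40/33q + 1, g_2 = q^3 - 19/28q^2 - 15/14q.

Reduce h = -7/5pq + 281/55q^2 - 62/55q + 6 modulo G:
  leading term pq: subtract (-7/5q)·g_1 from -7/5pq + 281/55q^2 - 62/55q + 6 → -196/165q^3 + 1123/165q^2 + 3/11q + 6
  leading term q^3: subtract (-196/165)·g_2 from -196/165q^3 + 1123/165q^2 + 3/11q + 6 → 6q^2 - q + 6
  leading term q^2: no divisor's leading term divides it; move 6q^2 to the remainder.
  leading term q: no divisor's leading term divides it; move -q to the remainder.
  leading term 1: no divisor's leading term divides it; move 6 to the remainder.
  normal form = 6q^2 - q + 6.
The normal form is nonzero, so h ∉ I. Since h minus its normal form lies in I, I + (h) = I + (r) where r = 6q^2 - q + 6; decide whether this ideal is the whole ring.
Run Buchberger on G together with r (pairs among the g_i already reduce to 0 since G is a Gröbner basis):
g_1 = p - 28/33q^2 + 40/33q + 1, LT = p.
g_2 = q^3 - 19/28q^2 - 15/14q, LT = q^3.
r = 6q^2 - q + 6, LT = q^2.

S(g_2,r): lcm = q^3. S = -43/84q^2 - 29/14q.
  reduce S modulo (g_1, g_2, r):
  remainder -1087/504q + 43/84 ≠ 0; add m_4 = -1087/504q + 43/84 to the basis.

S(g_2,m_4): lcm = q^3. S = -13429/30436q^2 - 15/14q.
  reduce S modulo (g_1, g_2, r, m_4):
  remainder 200232/1181569 ≠ 0; add m_5 = 200232/1181569 to the basis.

The other S-polynomials (S(g_1,g_2), S(g_1,r), S(g_1,m_4), S(r,m_4), S(g_1,m_5), S(g_2,m_5), S(r,m_5), S(m_4,m_5)) all reduce to 0 modulo the current basis, so we have a Gröbner basis.
Inter-reduce: drop elements whose leading term is divisible by another's, tail-reduce, and make monic.
Reduced Gröbner basis: {1}.
The reduced Gröbner basis of I + (h) is {1}: the ideal is the whole ring, so the enlarged system has no common solution — adjoining h is inconsistent.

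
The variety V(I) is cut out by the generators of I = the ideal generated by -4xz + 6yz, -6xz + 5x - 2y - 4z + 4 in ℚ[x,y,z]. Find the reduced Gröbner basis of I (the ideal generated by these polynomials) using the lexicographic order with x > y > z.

f_1 = -4xz + 6yz, LT = xz.
f_2 = -6xz + 5x - 2y - 4z + 4, LT = xz.

S(f_1,f_2): lcm = xz. S = ⅚x - 3/2yz - ⅓y - ⅔z + ⅔.
  leading term x: no divisor's leading term divides it; move ⅚x to the remainder.
  leading term yz: no divisor's leading term divides it; move -3/2yz to the remainder.
  leading term y: no divisor's leading term divides it; move -⅓y to the remainder.
  leading term z: no divisor's leading term divides it; move -⅔z to the remainder.
  leading term 1: no divisor's leading term divides it; move ⅔ to the remainder.
  remainder ⅚x - 3/2yz - ⅓y - ⅔z + ⅔ ≠ 0; add g_3 = ⅚x - 3/2yz - ⅓y - ⅔z + ⅔ to the basis.

S(f_1,g_3): lcm = xz. S = 9/5yz² - 11/10yz + ⅘z² - ⅘z.
  leading term yz²: no divisor's leading term divides it; move 9/5yz² to the remainder.
  leading term yz: no divisor's leading term divides it; move -11/10yz to the remainder.
  leading term z²: no divisor's leading term divides it; move ⅘z² to the remainder.
  leading term z: no divisor's leading term divides it; move -⅘z to the remainder.
  remainder 9/5yz² - 11/10yz + ⅘z² - ⅘z ≠ 0; add g_4 = 9/5yz² - 11/10yz + ⅘z² - ⅘z to the basis.

The other S-polynomials (S(f_2,g_3), S(f_1,g_4), S(f_2,g_4), S(g_3,g_4)) all reduce to 0 modulo the current basis, so we have a Gröbner basis.
Inter-reduce: drop elements whose leading term is divisible by another's, tail-reduce, and make monic.

G = {x - 9/5yz - ⅖y - ⅘z + ⅘, yz² - 11/18yz + 4/9z² - 4/9z}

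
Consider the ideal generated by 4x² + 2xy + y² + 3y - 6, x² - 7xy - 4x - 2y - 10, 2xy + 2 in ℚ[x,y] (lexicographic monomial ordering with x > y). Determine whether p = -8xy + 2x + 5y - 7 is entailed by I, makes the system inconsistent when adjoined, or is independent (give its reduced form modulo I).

First compute the reduced Gröbner basis of I by Buchberger's algorithm.
f_1 = 4x² + 2xy + y² + 3y - 6, LT = x².
f_2 = x² - 7xy - 4x - 2y - 10, LT = x².
f_3 = 2xy + 2, LT = xy.

S(f_1,f_2): lcm = x². S = 15/2xy + 4x + ¼y² + 11/4y + 17/2.
  reduce S modulo (f_1, f_2, f_3):
  remainder 4x + ¼y² + 11/4y + 1 ≠ 0; add h_4 = 4x + ¼y² + 11/4y + 1 to the basis.

S(f_1,f_3): lcm = x²y. S = ½xy² - x + ¼y³ + ¾y² - 3/2y.
  reduce S modulo (f_1, f_2, f_3, h_4):
  remainder ¼y³ + 13/16y² - 21/16y + ¼ ≠ 0; add h_5 = ¼y³ + 13/16y² - 21/16y + ¼ to the basis.

S(f_2,f_3): lcm = x²y. S = -7xy² - 4xy - x - 2y² - 10y.
  reduce S modulo (f_1, f_2, f_3, h_4, h_5):
  remainder -31/16y² - 37/16y + 17/4 ≠ 0; add h_6 = -31/16y² - 37/16y + 17/4 to the basis.

S(f_1,h_4): lcm = x². S = -1/16xy² - 3/16xy - ¼x + ¼y² + ¾y - 3/2.
  reduce S modulo (f_1, f_2, f_3, h_4, h_5, h_6):
  remainder 331/496y - 331/496 ≠ 0; add h_7 = 331/496y - 331/496 to the basis.

The other S-polynomials (S(f_2,h_4), S(f_3,h_4), S(f_1,h_5), S(f_2,h_5), S(f_3,h_5), S(h_4,h_5), S(f_1,h_6), S(f_2,h_6), S(f_3,h_6), S(h_4,h_6), S(h_5,h_6), S(f_1,h_7), S(f_2,h_7), S(f_3,h_7), S(h_4,h_7), S(h_5,h_7), S(h_6,h_7)) all reduce to 0 modulo the current basis, so we have a Gröbner basis.
Inter-reduce: drop elements whose leading term is divisible by another's, tail-reduce, and make monic.
Reduced Gröbner basis: {x + 1, y - 1}.
Label its elements g_1 = x + 1, g_2 = y - 1.

Reduce p = -8xy + 2x + 5y - 7 modulo G:
  leading term xy: subtract (-8y)·g_1 from -8xy + 2x + 5y - 7 → 2x + 13y - 7
  leading term x: subtract (2)·g_1 from 2x + 13y - 7 → 13y - 9
  leading term y: subtract (13)·g_2 from 13y - 9 → 4
  leading term 1: no divisor's leading term divides it; move 4 to the remainder.
  normal form = 4.
The normal form is nonzero, so p ∉ I. Since p minus its normal form lies in I, I + (p) = I + (r) where r = 4; decide whether this ideal is the whole ring.
Here r = 4 is a nonzero constant, hence a unit: 1 ∈ I + (p), the Gröbner basis of I + (p) is {1}, and the enlarged system has no common solution — adjoining p is inconsistent.

Ideal membership is decidable via reduction modulo a Gröbner basis.

Adjoining -8xy + 2x + 5y - 7 makes the ideal the whole ring: the system is inconsistent.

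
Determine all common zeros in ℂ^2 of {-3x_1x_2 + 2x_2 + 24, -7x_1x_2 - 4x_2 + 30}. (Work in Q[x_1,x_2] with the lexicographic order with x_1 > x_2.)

Compute a lex Gröbner basis by Buchberger's algorithm.
f_1 = -3x_1x_2 + 2x_2 + 24, LT = x_1x_2.
f_2 = -7x_1x_2 - 4x_2 + 30, LT = x_1x_2.

S(f_1,f_2): lcm = x_1x_2. S = -26/21x_2 - 26/7.
  reduce S modulo (f_1, f_2):
  remainder -26/21x_2 - 26/7 ≠ 0; add h_3 = -26/21x_2 - 26/7 to the basis.

S(f_1,h_3): lcm = x_1x_2. S = -3x_1 - 2/3x_2 - 8.
  reduce S modulo (f_1, f_2, h_3):
  remainder -3x_1 - 6 ≠ 0; add h_4 = -3x_1 - 6 to the basis.

The other S-polynomials (S(f_2,h_3), S(f_1,h_4), S(f_2,h_4), S(h_3,h_4)) all reduce to 0 modulo the current basis, so we have a Gröbner basis.
Inter-reduce: drop elements whose leading term is divisible by another's, tail-reduce, and make monic.
Reduced Gröbner basis: {x_1 + 2, x_2 + 3}.

Elimination: the polynomial x_2 + 3 lies in the elimination ideal for x_2, so x_2 ∈ {-3}. For each such x_2, the remaining basis elements (now univariate) give the rest of the solution.
  x_2 = -3: the earlier basis element becomes x_1 + 2 = 0, giving x_1 = -2 — point (-2, -3).
Zero-dimensionality of the ideal guarantees finitely many solutions over ℂ.

{(-2, -3)}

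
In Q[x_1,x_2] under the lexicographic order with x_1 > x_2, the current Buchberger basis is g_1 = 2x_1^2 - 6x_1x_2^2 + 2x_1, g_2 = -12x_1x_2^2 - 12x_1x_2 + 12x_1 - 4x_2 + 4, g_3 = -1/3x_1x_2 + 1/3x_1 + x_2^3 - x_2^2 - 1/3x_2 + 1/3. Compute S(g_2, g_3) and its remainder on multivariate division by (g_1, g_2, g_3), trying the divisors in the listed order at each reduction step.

S(g_2, g_3) = 2x_1x_2 - x_1 + 3x_2^4 - 3x_2^3 - x_2^2 + 4/3x_2 - 1/3; remainder on division = x_1 + 3x_2^4 + 3x_2^3 - 7x_2^2 - 2/3x_2 + 5/3.

lcm(LM(g_2), LM(g_3)) = x_1x_2^2.
S = (lcm/LT(g_2))·g_2 − (lcm/LT(g_3))·g_3 = 2x_1x_2 - x_1 + 3x_2^4 - 3x_2^3 - x_2^2 + 4/3x_2 - 1/3.
Reduce S modulo (g_1, g_2, g_3) in that order:
  leading term x_1x_2: subtract (-6)·g_3 from 2x_1x_2 - x_1 + 3x_2^4 - 3x_2^3 - x_2^2 + 4/3x_2 - 1/3 → x_1 + 3x_2^4 + 3x_2^3 - 7x_2^2 - 2/3x_2 + 5/3
  leading term x_1: no divisor's leading term divides it; move x_1 to the remainder.
  leading term x_2^4: no divisor's leading term divides it; move 3x_2^4 to the remainder.
  leading term x_2^3: no divisor's leading term divides it; move 3x_2^3 to the remainder.
  leading term x_2^2: no divisor's leading term divides it; move -7x_2^2 to the remainder.
  leading term x_2: no divisor's leading term divides it; move -2/3x_2 to the remainder.
  leading term 1: no divisor's leading term divides it; move 5/3 to the remainder.
The remainder x_1 + 3x_2^4 + 3x_2^3 - 7x_2^2 - 2/3x_2 + 5/3 is nonzero, so it would be added as the next basis element.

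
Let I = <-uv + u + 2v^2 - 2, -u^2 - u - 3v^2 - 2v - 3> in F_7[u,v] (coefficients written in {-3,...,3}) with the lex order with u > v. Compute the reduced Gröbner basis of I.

G = {u^2 + u + v, uv - u + 3v - 3, v^2 - 2v + 1}

f_1 = -uv + u + 2v^2 - 2, LT = uv.
f_2 = -u^2 - u - 3v^2 - 2v - 3, LT = u^2.

S(f_1,f_2): lcm = u^2v. S = -u^2 - 2uv^2 - uv + 2u - 3v^3 - 2v^2 - 3v.
  reduce S modulo (f_1, f_2):
  remainder 2v^2 + 3v + 2 ≠ 0; add g_3 = 2v^2 + 3v + 2 to the basis.

The other S-polynomials (S(f_1,g_3), S(f_2,g_3)) all reduce to 0 modulo the current basis, so we have a Gröbner basis.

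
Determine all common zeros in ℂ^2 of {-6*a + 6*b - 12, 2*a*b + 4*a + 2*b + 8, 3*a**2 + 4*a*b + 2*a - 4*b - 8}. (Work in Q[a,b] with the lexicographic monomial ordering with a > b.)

Compute a lex Gröbner basis by Buchberger's algorithm.
f_1 = -6*a + 6*b - 12, LT = a.
f_2 = 2*a*b + 4*a + 2*b + 8, LT = a*b.
f_3 = 3*a**2 + 4*a*b + 2*a - 4*b - 8, LT = a**2.

S(f_1,f_2): lcm = a*b. S = -2*a - b**2 + b - 4.
  reduce S modulo (f_1, f_2, f_3):
  remainder -b**2 - b ≠ 0; add h_4 = -b**2 - b to the basis.

S(f_1,f_3): lcm = a**2. S = -7/3*a*b + 4/3*a + 4/3*b + 8/3.
  reduce S modulo (f_1, f_2, f_3, h_4):
  remainder 29/3*b ≠ 0; add h_5 = 29/3*b to the basis.

The other S-polynomials (S(f_2,f_3), S(f_1,h_4), S(f_2,h_4), S(f_3,h_4), S(f_1,h_5), S(f_2,h_5), S(f_3,h_5), S(h_4,h_5)) all reduce to 0 modulo the current basis, so we have a Gröbner basis.
Inter-reduce: drop elements whose leading term is divisible by another's, tail-reduce, and make monic.
Reduced Gröbner basis: {a + 2, b}.

From the last basis element, b = 0, so b takes values in {0}. Each choice, substituted upward through the basis, yields the corresponding point(s) of the solution set.
  b = 0: the earlier basis element becomes a + 2 = 0, giving a = -2 — point (-2, 0).
A lex Gröbner basis triangularizes the system, enabling back-substitution.

{(-2, 0)}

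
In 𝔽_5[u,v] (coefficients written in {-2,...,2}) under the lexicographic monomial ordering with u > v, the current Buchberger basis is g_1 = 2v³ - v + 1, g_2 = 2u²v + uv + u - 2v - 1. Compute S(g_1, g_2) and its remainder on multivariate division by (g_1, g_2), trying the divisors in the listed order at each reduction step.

S(g_1, g_2) = 2u²v - 2u² + 2uv³ + 2uv² + v³ - 2v²; remainder on division = -2u² + 2uv² - 2u - 2v² - 2.

lcm(LM(g_1), LM(g_2)) = u²v³.
S = (lcm/LT(g_1))·g_1 − (lcm/LT(g_2))·g_2 = 2u²v - 2u² + 2uv³ + 2uv² + v³ - 2v².
Reduce S modulo (g_1, g_2) in that order:
  leading term u²v: subtract (1)·g_2 from 2u²v - 2u² + 2uv³ + 2uv² + v³ - 2v² → -2u² + 2uv³ + 2uv² - uv - u + v³ - 2v² + 2v + 1
  leading term u²: no divisor's leading term divides it; move -2u² to the remainder.
  leading term uv³: subtract (u)·g_1 from 2uv³ + 2uv² - uv - u + v³ - 2v² + 2v + 1 → 2uv² - 2u + v³ - 2v² + 2v + 1
  leading term uv²: no divisor's leading term divides it; move 2uv² to the remainder.
  leading term u: no divisor's leading term divides it; move -2u to the remainder.
  leading term v³: subtract (-2)·g_1 from v³ - 2v² + 2v + 1 → -2v² - 2
  leading term v²: no divisor's leading term divides it; move -2v² to the remainder.
  leading term 1: no divisor's leading term divides it; move -2 to the remainder.
The remainder -2u² + 2uv² - 2u - 2v² - 2 is nonzero, so it would be added as the next basis element.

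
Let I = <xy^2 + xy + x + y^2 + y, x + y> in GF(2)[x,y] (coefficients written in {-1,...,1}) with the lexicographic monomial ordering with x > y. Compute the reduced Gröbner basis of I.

f_1 = xy^2 + xy + x + y^2 + y, LT = xy^2.
f_2 = x + y, LT = x.

S(f_1,f_2): lcm = xy^2. S = xy + x + y^3 + y^2 + y.
  leading term xy: subtract (y)·f_2 from xy + x + y^3 + y^2 + y → x + y^3 + y
  leading term x: subtract (1)·f_2 from x + y^3 + y → y^3
  leading term y^3: no divisor's leading term divides it; move y^3 to the remainder.
  remainder y^3 ≠ 0; add g_3 = y^3 to the basis.

The other S-polynomials (S(f_1,g_3), S(f_2,g_3)) all reduce to 0 modulo the current basis, so we have a Gröbner basis.
Inter-reduce: drop elements whose leading term is divisible by another's, tail-reduce, and make monic.

G = {x + y, y^3}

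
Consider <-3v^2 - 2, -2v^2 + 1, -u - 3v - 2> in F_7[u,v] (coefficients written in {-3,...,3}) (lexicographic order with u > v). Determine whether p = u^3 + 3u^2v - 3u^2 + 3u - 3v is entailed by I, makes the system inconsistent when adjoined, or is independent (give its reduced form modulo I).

u^3 + 3u^2v - 3u^2 + 3u - 3v is independent of I; its normal form modulo I is -2v - 3.

First compute the reduced Gröbner basis of I by Buchberger's algorithm.
f_1 = -3v^2 - 2, LT = v^2.
f_2 = -2v^2 + 1, LT = v^2.
f_3 = -u - 3v - 2, LT = u.

The S-polynomials (S(f_1,f_2), S(f_1,f_3), S(f_2,f_3)) all reduce to 0 modulo the current basis, so we have a Gröbner basis.
Inter-reduce: drop elements whose leading term is divisible by another's, tail-reduce, and make monic.
Reduced Gröbner basis: {u + 3v + 2, v^2 + 3}.
Label its elements g_1 = u + 3v + 2, g_2 = v^2 + 3.

Reduce p = u^3 + 3u^2v - 3u^2 + 3u - 3v modulo G:
  leading term u^3: subtract (u^2)·g_1 from u^3 + 3u^2v - 3u^2 + 3u - 3v → 2u^2 + 3u - 3v
  leading term u^2: subtract (2u)·g_1 from 2u^2 + 3u - 3v → uv - u - 3v
  leading term uv: subtract (v)·g_1 from uv - u - 3v → -u - 3v^2 + 2v
  leading term u: subtract (-1)·g_1 from -u - 3v^2 + 2v → -3v^2 - 2v + 2
  leading term v^2: subtract (-3)·g_2 from -3v^2 - 2v + 2 → -2v - 3
  leading term v: no divisor's leading term divides it; move -2v to the remainder.
  leading term 1: no divisor's leading term divides it; move -3 to the remainder.
  normal form = -2v - 3.
The normal form is nonzero, so p ∉ I. Since p minus its normal form lies in I, I + (p) = I + (r) where r = -2v - 3; decide whether this ideal is the whole ring.
Run Buchberger on G together with r (pairs among the g_i already reduce to 0 since G is a Gröbner basis):
g_1 = u + 3v + 2, LT = u.
g_2 = v^2 + 3, LT = v^2.
r = -2v - 3, LT = v.

The S-polynomials (S(g_1,g_2), S(g_1,r), S(g_2,r)) all reduce to 0 modulo the current basis, so we have a Gröbner basis.
Inter-reduce: drop elements whose leading term is divisible by another's, tail-reduce, and make monic.
Reduced Gröbner basis: {u + 1, v - 2}.
The reduced Gröbner basis of I + (p) is {u + 1, v - 2} ≠ {1}, a proper ideal, so the enlarged system stays consistent: p is independent of I, with normal form -2v - 3.

Ideal membership is decidable via reduction modulo a Gröbner basis.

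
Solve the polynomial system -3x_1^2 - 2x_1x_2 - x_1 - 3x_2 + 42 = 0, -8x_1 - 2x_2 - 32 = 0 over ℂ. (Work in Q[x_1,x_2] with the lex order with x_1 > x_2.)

Compute a lex Gröbner basis by Buchberger's algorithm.
f_1 = -3x_1^2 - 2x_1x_2 - x_1 - 3x_2 + 42, LT = x_1^2.
f_2 = -8x_1 - 2x_2 - 32, LT = x_1.

S(f_1,f_2): lcm = x_1^2. S = 5/12x_1x_2 - 11/3x_1 + x_2 - 14.
  reduce S modulo (f_1, f_2):
  remainder -5/48x_2^2 + 1/4x_2 + 2/3 ≠ 0; add h_3 = -5/48x_2^2 + 1/4x_2 + 2/3 to the basis.

The other S-polynomials (S(f_1,h_3), S(f_2,h_3)) all reduce to 0 modulo the current basis, so we have a Gröbner basis.
Inter-reduce: drop elements whose leading term is divisible by another's, tail-reduce, and make monic.
Reduced Gröbner basis: {x_1 + 1/4x_2 + 4, x_2^2 - 12/5x_2 - 32/5}.

From the last basis element, x_2^2 - 12/5x_2 - 32/5 = 0, so x_2 takes values in {-8/5, 4}. Each choice, substituted upward through the basis, yields the corresponding point(s) of the solution set.
  x_2 = -8/5: the earlier basis element becomes x_1 + 18/5 = 0, giving x_1 = -18/5 — point (-18/5, -8/5).
  x_2 = 4: the earlier basis element becomes x_1 + 5 = 0, giving x_1 = -5 — point (-5, 4).

{(-18/5, -8/5), (-5, 4)}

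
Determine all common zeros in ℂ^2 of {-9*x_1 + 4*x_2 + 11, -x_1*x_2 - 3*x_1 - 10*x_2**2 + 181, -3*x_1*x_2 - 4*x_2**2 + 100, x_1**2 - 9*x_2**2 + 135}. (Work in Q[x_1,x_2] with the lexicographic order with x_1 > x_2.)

Compute a lex Gröbner basis by Buchberger's algorithm.
f_1 = -9*x_1 + 4*x_2 + 11, LT = x_1.
f_2 = -x_1*x_2 - 3*x_1 - 10*x_2**2 + 181, LT = x_1*x_2.
f_3 = -3*x_1*x_2 - 4*x_2**2 + 100, LT = x_1*x_2.
f_4 = x_1**2 - 9*x_2**2 + 135, LT = x_1**2.

S(f_1,f_2): lcm = x_1*x_2. S = -3*x_1 - 94/9*x_2**2 - 11/9*x_2 + 181.
  leading term x_1: subtract (1/3)·f_1 from -3*x_1 - 94/9*x_2**2 - 11/9*x_2 + 181 → -94/9*x_2**2 - 23/9*x_2 + 532/3
  leading term x_2**2: no divisor's leading term divides it; move -94/9*x_2**2 to the remainder.
  leading term x_2: no divisor's leading term divides it; move -23/9*x_2 to the remainder.
  leading term 1: no divisor's leading term divides it; move 532/3 to the remainder.
  remainder -94/9*x_2**2 - 23/9*x_2 + 532/3 ≠ 0; add h_5 = -94/9*x_2**2 - 23/9*x_2 + 532/3 to the basis.

S(f_1,f_3): lcm = x_1*x_2. S = -16/9*x_2**2 - 11/9*x_2 + 100/3.
  leading term x_2**2: subtract (8/47)·h_5 from -16/9*x_2**2 - 11/9*x_2 + 100/3 → -37/47*x_2 + 148/47
  leading term x_2: no divisor's leading term divides it; move -37/47*x_2 to the remainder.
  leading term 1: no divisor's leading term divides it; move 148/47 to the remainder.
  remainder -37/47*x_2 + 148/47 ≠ 0; add h_6 = -37/47*x_2 + 148/47 to the basis.

The other S-polynomials (S(f_1,f_4), S(f_2,f_3), S(f_2,f_4), S(f_3,f_4), S(f_1,h_5), S(f_2,h_5), S(f_3,h_5), S(f_4,h_5), S(f_1,h_6), S(f_2,h_6), S(f_3,h_6), S(f_4,h_6), S(h_5,h_6)) all reduce to 0 modulo the current basis, so we have a Gröbner basis.
Inter-reduce: drop elements whose leading term is divisible by another's, tail-reduce, and make monic.
Reduced Gröbner basis: {x_1 - 3, x_2 - 4}.

Since the basis is lex-ordered, x_2 - 4 is univariate in x_2. Its roots are {4}. Back-substituting each root into the other basis elements fixes the other coordinates.
  x_2 = 4: the earlier basis element becomes x_1 - 3 = 0, giving x_1 = 3 — point (3, 4).
Check: every point annihilates each of the original generators.

{(3, 4)}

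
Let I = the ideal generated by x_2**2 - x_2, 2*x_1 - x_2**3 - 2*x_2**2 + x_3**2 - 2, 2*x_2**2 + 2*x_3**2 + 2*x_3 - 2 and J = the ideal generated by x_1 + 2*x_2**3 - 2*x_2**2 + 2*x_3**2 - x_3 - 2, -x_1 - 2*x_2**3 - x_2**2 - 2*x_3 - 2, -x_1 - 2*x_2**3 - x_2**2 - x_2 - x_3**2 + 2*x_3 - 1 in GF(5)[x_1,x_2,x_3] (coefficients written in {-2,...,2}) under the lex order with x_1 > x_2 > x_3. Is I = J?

Equality of ideals is decidable: compute both reduced Gröbner bases (unique for the ordering) and check whether they agree.
Buchberger on the first generating set:
f_1 = x_2**2 - x_2, LT = x_2**2.
f_2 = 2*x_1 - x_2**3 - 2*x_2**2 + x_3**2 - 2, LT = x_1.
f_3 = 2*x_2**2 + 2*x_3**2 + 2*x_3 - 2, LT = x_2**2.

S(f_1,f_3): lcm = x_2**2. S = -x_2 - x_3**2 - x_3 + 1.
  reduce S modulo (f_1, f_2, f_3):
  remainder -x_2 - x_3**2 - x_3 + 1 ≠ 0; add g_4 = -x_2 - x_3**2 - x_3 + 1 to the basis.

S(f_1,g_4): lcm = x_2**2. S = -x_2*x_3**2 - x_2*x_3.
  reduce S modulo (f_1, f_2, f_3, g_4):
  remainder x_3**4 + 2*x_3**3 - x_3 ≠ 0; add g_5 = x_3**4 + 2*x_3**3 - x_3 to the basis.

The other S-polynomials (S(f_1,f_2), S(f_2,f_3), S(f_2,g_4), S(f_3,g_4), S(f_1,g_5), S(f_2,g_5), S(f_3,g_5), S(g_4,g_5)) all reduce to 0 modulo the current basis, so we have a Gröbner basis.
Inter-reduce: drop elements whose leading term is divisible by another's, tail-reduce, and make monic.
Reduced Gröbner basis: {x_1 + 2*x_3**2 - x_3, x_2 + x_3**2 + x_3 - 1, x_3**4 + 2*x_3**3 - x_3}.

Buchberger on the second generating set:
h_1 = x_1 + 2*x_2**3 - 2*x_2**2 + 2*x_3**2 - x_3 - 2, LT = x_1.
h_2 = -x_1 - 2*x_2**3 - x_2**2 - 2*x_3 - 2, LT = x_1.
h_3 = -x_1 - 2*x_2**3 - x_2**2 - x_2 - x_3**2 + 2*x_3 - 1, LT = x_1.

S(h_1,h_2): lcm = x_1. S = 2*x_2**2 + 2*x_3**2 + 2*x_3 + 1.
  reduce S modulo (h_1, h_2, h_3):
  remainder 2*x_2**2 + 2*x_3**2 + 2*x_3 + 1 ≠ 0; add k_4 = 2*x_2**2 + 2*x_3**2 + 2*x_3 + 1 to the basis.

S(h_1,h_3): lcm = x_1. S = 2*x_2**2 - x_2 + x_3**2 + x_3 + 2.
  reduce S modulo (h_1, h_2, h_3, k_4):
  remainder -x_2 - x_3**2 - x_3 + 1 ≠ 0; add k_5 = -x_2 - x_3**2 - x_3 + 1 to the basis.

S(k_4,k_5): lcm = x_2**2. S = -x_2*x_3**2 - x_2*x_3 + x_2 + x_3**2 + x_3 - 2.
  reduce S modulo (h_1, h_2, h_3, k_4, k_5):
  remainder x_3**4 + 2*x_3**3 - x_3 - 1 ≠ 0; add k_6 = x_3**4 + 2*x_3**3 - x_3 - 1 to the basis.

The other S-polynomials (S(h_2,h_3), S(h_1,k_4), S(h_2,k_4), S(h_3,k_4), S(h_1,k_5), S(h_2,k_5), S(h_3,k_5), S(h_1,k_6), S(h_2,k_6), S(h_3,k_6), S(k_4,k_6), S(k_5,k_6)) all reduce to 0 modulo the current basis, so we have a Gröbner basis.
Inter-reduce: drop elements whose leading term is divisible by another's, tail-reduce, and make monic.
Reduced Gröbner basis: {x_1 + 2*x_3, x_2 + x_3**2 + x_3 - 1, x_3**4 + 2*x_3**3 - x_3 - 1}.

These differ, so the ideals are not equal.

No, the ideals differ.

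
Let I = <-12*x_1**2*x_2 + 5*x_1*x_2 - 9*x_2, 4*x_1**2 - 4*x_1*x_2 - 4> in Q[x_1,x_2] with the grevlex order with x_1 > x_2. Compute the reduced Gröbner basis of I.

f_1 = -12*x_1**2*x_2 + 5*x_1*x_2 - 9*x_2, LT = x_1**2*x_2.
f_2 = 4*x_1**2 - 4*x_1*x_2 - 4, LT = x_1**2.

S(f_1,f_2): lcm = x_1**2*x_2. S = x_1*x_2**2 - 5/12*x_1*x_2 + 7/4*x_2.
  leading term x_1*x_2**2: no divisor's leading term divides it; move x_1*x_2**2 to the remainder.
  leading term x_1*x_2: no divisor's leading term divides it; move -5/12*x_1*x_2 to the remainder.
  leading term x_2: no divisor's leading term divides it; move 7/4*x_2 to the remainder.
  remainder x_1*x_2**2 - 5/12*x_1*x_2 + 7/4*x_2 ≠ 0; add g_3 = x_1*x_2**2 - 5/12*x_1*x_2 + 7/4*x_2 to the basis.

S(f_1,g_3): lcm = x_1**2*x_2**2. S = 5/12*x_1**2*x_2 - 5/12*x_1*x_2**2 - 7/4*x_1*x_2 + 3/4*x_2**2.
  leading term x_1**2*x_2: subtract (-5/144)·f_1 from 5/12*x_1**2*x_2 - 5/12*x_1*x_2**2 - 7/4*x_1*x_2 + 3/4*x_2**2 → -5/12*x_1*x_2**2 - 227/144*x_1*x_2 + 3/4*x_2**2 - 5/16*x_2
  leading term x_1*x_2**2: subtract (-5/12)·g_3 from -5/12*x_1*x_2**2 - 227/144*x_1*x_2 + 3/4*x_2**2 - 5/16*x_2 → -7/4*x_1*x_2 + 3/4*x_2**2 + 5/12*x_2
  leading term x_1*x_2: no divisor's leading term divides it; move -7/4*x_1*x_2 to the remainder.
  leading term x_2**2: no divisor's leading term divides it; move 3/4*x_2**2 to the remainder.
  leading term x_2: no divisor's leading term divides it; move 5/12*x_2 to the remainder.
  remainder -7/4*x_1*x_2 + 3/4*x_2**2 + 5/12*x_2 ≠ 0; add g_4 = -7/4*x_1*x_2 + 3/4*x_2**2 + 5/12*x_2 to the basis.

S(g_3,g_4): lcm = x_1*x_2**2. S = 3/7*x_2**3 - 5/12*x_1*x_2 + 5/21*x_2**2 + 7/4*x_2.
  leading term x_2**3: no divisor's leading term divides it; move 3/7*x_2**3 to the remainder.
  leading term x_1*x_2: subtract (5/21)·g_4 from -5/12*x_1*x_2 + 5/21*x_2**2 + 7/4*x_2 → 5/84*x_2**2 + 104/63*x_2
  leading term x_2**2: no divisor's leading term divides it; move 5/84*x_2**2 to the remainder.
  leading term x_2: no divisor's leading term divides it; move 104/63*x_2 to the remainder.
  remainder 3/7*x_2**3 + 5/84*x_2**2 + 104/63*x_2 ≠ 0; add g_5 = 3/7*x_2**3 + 5/84*x_2**2 + 104/63*x_2 to the basis.

The other S-polynomials (S(f_2,g_3), S(f_1,g_4), S(f_2,g_4), S(f_1,g_5), S(f_2,g_5), S(g_3,g_5), S(g_4,g_5)) all reduce to 0 modulo the current basis, so we have a Gröbner basis.
Inter-reduce: drop elements whose leading term is divisible by another's, tail-reduce, and make monic.

G = {x_2**3 + 5/36*x_2**2 + 104/27*x_2, x_1**2 - 3/7*x_2**2 - 5/21*x_2 - 1, x_1*x_2 - 3/7*x_2**2 - 5/21*x_2}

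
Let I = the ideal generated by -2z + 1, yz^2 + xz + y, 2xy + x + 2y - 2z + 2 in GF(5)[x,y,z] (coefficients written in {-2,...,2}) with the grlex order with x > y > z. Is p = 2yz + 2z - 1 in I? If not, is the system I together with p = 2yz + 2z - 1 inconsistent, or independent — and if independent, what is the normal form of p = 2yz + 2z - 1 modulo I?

First compute the reduced Gröbner basis of I by Buchberger's algorithm.
f_1 = -2z + 1, LT = z.
f_2 = yz^2 + xz + y, LT = yz^2.
f_3 = 2xy + x + 2y - 2z + 2, LT = xy.

S(f_1,f_2): lcm = yz^2. S = -xz + 2yz - y.
  leading term xz: subtract (-2x)·f_1 from -xz + 2yz - y → 2yz + 2x - y
  leading term yz: subtract (-y)·f_1 from 2yz + 2x - y → 2x
  leading term x: no divisor's leading term divides it; move 2x to the remainder.
  remainder 2x ≠ 0; add h_4 = 2x to the basis.

S(f_1,f_3): leading monomials are coprime, so the S-polynomial reduces to 0 (Buchberger's first criterion).
S(f_2,f_3): lcm = xyz^2. S = x^2z + 2xz^2 - yz^2 + z^3 + xy - z^2.
  leading term x^2z: subtract (2x^2)·f_1 from x^2z + 2xz^2 - yz^2 + z^3 + xy - z^2 → 2xz^2 - yz^2 + z^3 - 2x^2 + xy - z^2
  leading term xz^2: subtract (-xz)·f_1 from 2xz^2 - yz^2 + z^3 - 2x^2 + xy - z^2 → -yz^2 + z^3 - 2x^2 + xy + xz - z^2
  leading term yz^2: subtract (-2yz)·f_1 from -yz^2 + z^3 - 2x^2 + xy + xz - z^2 → z^3 - 2x^2 + xy + xz + 2yz - z^2
  leading term z^3: subtract (2z^2)·f_1 from z^3 - 2x^2 + xy + xz + 2yz - z^2 → -2x^2 + xy + xz + 2yz + 2z^2
  leading term x^2: subtract (-x)·h_4 from -2x^2 + xy + xz + 2yz + 2z^2 → xy + xz + 2yz + 2z^2
  leading term xy: subtract (-2)·f_3 from xy + xz + 2yz + 2z^2 → xz + 2yz + 2z^2 + 2x - y + z - 1
  leading term xz: subtract (2x)·f_1 from xz + 2yz + 2z^2 + 2x - y + z - 1 → 2yz + 2z^2 - y + z - 1
  leading term yz: subtract (-y)·f_1 from 2yz + 2z^2 - y + z - 1 → 2z^2 + z - 1
  leading term z^2: subtract (-z)·f_1 from 2z^2 + z - 1 → 2z - 1
  leading term z: subtract (-1)·f_1 from 2z - 1 → 0
  remainder 0.

S(f_1,h_4): leading monomials are coprime, so the S-polynomial reduces to 0 (Buchberger's first criterion).
S(f_2,h_4): leading monomials are coprime, so the S-polynomial reduces to 0 (Buchberger's first criterion).
S(f_3,h_4): lcm = xy. S = -2x + y - z + 1.
  leading term x: subtract (-1)·h_4 from -2x + y - z + 1 → y - z + 1
  leading term y: no divisor's leading term divides it; move y to the remainder.
  leading term z: subtract (-2)·f_1 from -z + 1 → -2
  leading term 1: no divisor's leading term divides it; move -2 to the remainder.
  remainder y - 2 ≠ 0; add h_5 = y - 2 to the basis.

S(f_1,h_5): leading monomials are coprime, so the S-polynomial reduces to 0 (Buchberger's first criterion).
S(f_2,h_5): lcm = yz^2. S = xz + 2z^2 + y.
  leading term xz: subtract (2x)·f_1 from xz + 2z^2 + y → 2z^2 - 2x + y
  leading term z^2: subtract (-z)·f_1 from 2z^2 - 2x + y → -2x + y + z
  leading term x: subtract (-1)·h_4 from -2x + y + z → y + z
  leading term y: subtract (1)·h_5 from y + z → z + 2
  leading term z: subtract (2)·f_1 from z + 2 → 0
  remainder 0.

S(f_3,h_5): lcm = xy. S = y - z + 1.
  leading term y: subtract (1)·h_5 from y - z + 1 → -z - 2
  leading term z: subtract (-2)·f_1 from -z - 2 → 0
  remainder 0.

S(h_4,h_5): leading monomials are coprime, so the S-polynomial reduces to 0 (Buchberger's first criterion).
Every S-polynomial of the final basis reduces to 0, so we have a Gröbner basis.
Inter-reduce: drop elements whose leading term is divisible by another's, tail-reduce, and make monic.
Reduced Gröbner basis: {x, y - 2, z + 2}.
Label its elements g_1 = x, g_2 = y - 2, g_3 = z + 2.

Reduce p = 2yz + 2z - 1 modulo G:
  leading term yz: subtract (2z)·g_2 from 2yz + 2z - 1 → z - 1
  leading term z: subtract (1)·g_3 from z - 1 → 2
  leading term 1: no divisor's leading term divides it; move 2 to the remainder.
  normal form = 2.
The normal form is nonzero, so p ∉ I. Since p minus its normal form lies in I, I + (p) = I + (r) where r = 2; decide whether this ideal is the whole ring.
Here r = 2 is a nonzero constant, hence a unit: 1 ∈ I + (p), the Gröbner basis of I + (p) is {1}, and the enlarged system has no common solution — adjoining p is inconsistent.

Adjoining 2yz + 2z - 1 makes the ideal the whole ring: the system is inconsistent.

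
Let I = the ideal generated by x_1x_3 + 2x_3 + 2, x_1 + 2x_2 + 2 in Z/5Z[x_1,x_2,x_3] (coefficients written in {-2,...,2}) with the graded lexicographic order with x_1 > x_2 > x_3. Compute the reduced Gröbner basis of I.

G = {x_2x_3 - 1, x_1 + 2x_2 + 2}

f_1 = x_1x_3 + 2x_3 + 2, LT = x_1x_3.
f_2 = x_1 + 2x_2 + 2, LT = x_1.

S(f_1,f_2): lcm = x_1x_3. S = -2x_2x_3 + 2.
  leading term x_2x_3: no divisor's leading term divides it; move -2x_2x_3 to the remainder.
  leading term 1: no divisor's leading term divides it; move 2 to the remainder.
  remainder -2x_2x_3 + 2 ≠ 0; add g_3 = -2x_2x_3 + 2 to the basis.

The other S-polynomials (S(f_1,g_3), S(f_2,g_3)) all reduce to 0 modulo the current basis, so we have a Gröbner basis.
Inter-reduce: drop elements whose leading term is divisible by another's, tail-reduce, and make monic.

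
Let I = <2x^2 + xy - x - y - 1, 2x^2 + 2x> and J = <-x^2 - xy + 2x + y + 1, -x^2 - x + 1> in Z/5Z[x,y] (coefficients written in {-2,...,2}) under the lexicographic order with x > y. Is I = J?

No, the ideals differ.

For a fixed monomial order, each ideal has a unique reduced Gröbner basis; comparing bases decides equality.
Buchberger on the first generating set:
f_1 = 2x^2 + xy - x - y - 1, LT = x^2.
f_2 = 2x^2 + 2x, LT = x^2.

S(f_1,f_2): lcm = x^2. S = -2xy + x + 2y + 2.
  reduce S modulo (f_1, f_2):
  remainder -2xy + x + 2y + 2 ≠ 0; add g_3 = -2xy + x + 2y + 2 to the basis.

S(f_1,g_3): lcm = x^2y. S = -2x^2 - 2xy^2 - 2xy + x + 2y^2 + 2y.
  reduce S modulo (f_1, f_2, g_3):
  remainder -x + 2y + 2 ≠ 0; add g_4 = -x + 2y + 2 to the basis.

S(g_3,g_4): lcm = xy. S = 2x + 2y^2 + y - 1.
  reduce S modulo (f_1, f_2, g_3, g_4):
  remainder 2y^2 - 2 ≠ 0; add g_5 = 2y^2 - 2 to the basis.

The other S-polynomials (S(f_2,g_3), S(f_1,g_4), S(f_2,g_4), S(f_1,g_5), S(f_2,g_5), S(g_3,g_5), S(g_4,g_5)) all reduce to 0 modulo the current basis, so we have a Gröbner basis.
Inter-reduce: drop elements whose leading term is divisible by another's, tail-reduce, and make monic.
Reduced Gröbner basis: {x - 2y - 2, y^2 - 1}.

Buchberger on the second generating set:
h_1 = -x^2 - xy + 2x + y + 1, LT = x^2.
h_2 = -x^2 - x + 1, LT = x^2.

S(h_1,h_2): lcm = x^2. S = xy + 2x - y.
  reduce S modulo (h_1, h_2):
  remainder xy + 2x - y ≠ 0; add k_3 = xy + 2x - y to the basis.

S(h_1,k_3): lcm = x^2y. S = -2x^2 + xy^2 - xy - y^2 - y.
  reduce S modulo (h_1, h_2, k_3):
  remainder -2x + y - 2 ≠ 0; add k_4 = -2x + y - 2 to the basis.

S(k_3,k_4): lcm = xy. S = 2x - 2y^2 - 2y.
  reduce S modulo (h_1, h_2, k_3, k_4):
  remainder -2y^2 - y - 2 ≠ 0; add k_5 = -2y^2 - y - 2 to the basis.

The other S-polynomials (S(h_2,k_3), S(h_1,k_4), S(h_2,k_4), S(h_1,k_5), S(h_2,k_5), S(k_3,k_5), S(k_4,k_5)) all reduce to 0 modulo the current basis, so we have a Gröbner basis.
Inter-reduce: drop elements whose leading term is divisible by another's, tail-reduce, and make monic.
Reduced Gröbner basis: {x + 2y + 1, y^2 - 2y + 1}.

The bases are distinct; the ideals are different.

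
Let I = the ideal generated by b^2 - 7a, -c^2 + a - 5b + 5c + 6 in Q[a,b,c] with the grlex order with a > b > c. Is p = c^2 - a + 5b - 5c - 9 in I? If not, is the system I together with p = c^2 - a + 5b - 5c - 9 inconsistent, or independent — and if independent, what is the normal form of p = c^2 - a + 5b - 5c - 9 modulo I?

First compute the reduced Gröbner basis of I by Buchberger's algorithm.
f_1 = b^2 - 7a, LT = b^2.
f_2 = -c^2 + a - 5b + 5c + 6, LT = c^2.

The S-polynomials (S(f_1,f_2)) all reduce to 0 modulo the current basis, so we have a Gröbner basis.
Inter-reduce: drop elements whose leading term is divisible by another's, tail-reduce, and make monic.
Reduced Gröbner basis: {b^2 - 7a, c^2 - a + 5b - 5c - 6}.
Label its elements g_1 = b^2 - 7a, g_2 = c^2 - a + 5b - 5c - 6.

Reduce p = c^2 - a + 5b - 5c - 9 modulo G:
  leading term c^2: subtract (1)·g_2 from c^2 - a + 5b - 5c - 9 → -3
  leading term 1: no divisor's leading term divides it; move -3 to the remainder.
  normal form = -3.
The normal form is nonzero, so p ∉ I. Since p minus its normal form lies in I, I + (p) = I + (r) where r = -3; decide whether this ideal is the whole ring.
Here r = -3 is a nonzero constant, hence a unit: 1 ∈ I + (p), the Gröbner basis of I + (p) is {1}, and the enlarged system has no common solution — adjoining p is inconsistent.

Adjoining c^2 - a + 5b - 5c - 9 makes the ideal the whole ring: the system is inconsistent.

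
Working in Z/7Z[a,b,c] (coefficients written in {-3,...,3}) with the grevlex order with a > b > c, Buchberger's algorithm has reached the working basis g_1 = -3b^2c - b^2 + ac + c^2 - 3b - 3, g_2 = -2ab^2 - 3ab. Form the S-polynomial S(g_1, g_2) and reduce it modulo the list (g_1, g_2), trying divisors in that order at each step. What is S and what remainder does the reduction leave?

lcm(LM(g_1), LM(g_2)) = ab^2c.
S = (lcm/LT(g_1))·g_1 − (lcm/LT(g_2))·g_2 = -2ab^2 + 2a^2c + 2abc + 2ac^2 + ab + a.
Reduce S modulo (g_1, g_2) in that order:
  leading term ab^2: subtract (1)·g_2 from -2ab^2 + 2a^2c + 2abc + 2ac^2 + ab + a → 2a^2c + 2abc + 2ac^2 - 3ab + a
  leading term a^2c: no divisor's leading term divides it; move 2a^2c to the remainder.
  leading term abc: no divisor's leading term divides it; move 2abc to the remainder.
  leading term ac^2: no divisor's leading term divides it; move 2ac^2 to the remainder.
  leading term ab: no divisor's leading term divides it; move -3ab to the remainder.
  leading term a: no divisor's leading term divides it; move a to the remainder.
The remainder 2a^2c + 2abc + 2ac^2 - 3ab + a is nonzero, so it would be added as the next basis element.

S(g_1, g_2) = -2ab^2 + 2a^2c + 2abc + 2ac^2 + ab + a; remainder on division = 2a^2c + 2abc + 2ac^2 - 3ab + a.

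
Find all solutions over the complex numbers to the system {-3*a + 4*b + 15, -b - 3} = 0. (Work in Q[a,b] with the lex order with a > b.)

Compute a lex Gröbner basis by Buchberger's algorithm.
f_1 = -3*a + 4*b + 15, LT = a.
f_2 = -b - 3, LT = b.

S(f_1,f_2): leading monomials are coprime, so the S-polynomial reduces to 0 (Buchberger's first criterion).
Every S-polynomial of the final basis reduces to 0, so we have a Gröbner basis.
Inter-reduce: drop elements whose leading term is divisible by another's, tail-reduce, and make monic.
Reduced Gröbner basis: {a - 1, b + 3}.

Since the basis is lex-ordered, b + 3 is univariate in b. Its roots are {-3}. Back-substituting each root into the other basis elements fixes the other coordinates.
  b = -3: the earlier basis element becomes a - 1 = 0, giving a = 1 — point (1, -3).
Check: every point annihilates each of the original generators.

{(1, -3)}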